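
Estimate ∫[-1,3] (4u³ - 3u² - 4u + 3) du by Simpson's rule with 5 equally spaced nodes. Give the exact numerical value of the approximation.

h = (3 − (-1))/4 = 1.
Nodes u₀,…,u₄ = -1, 0, 1, 2, 3.
f(u) = 4u³ - 3u² - 4u + 3: f₀=0, f₁=3, f₂=0, f₃=15, f₄=72.
(h/3)·[f₀ + 4f₁ + 2f₂ + 4f₃ + f₄] = 0.333333·(144) = 48.

48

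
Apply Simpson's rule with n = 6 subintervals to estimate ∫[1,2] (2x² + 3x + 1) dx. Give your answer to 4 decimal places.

10.1667

h = (2 − 1)/6 = 0.166667.
Nodes x₀,…,x₆ = 1, 1.166667, 1.333333, 1.5, 1.666667, 1.833333, 2.
f(x) = 2x² + 3x + 1: f₀=6, f₁=7.222222, f₂=8.555556, f₃=10, f₄=11.555556, f₅=13.222222, f₆=15.
(h/3)·[f₀ + 4f₁ + 2f₂ + 4f₃ + 2f₄ + 4f₅ + f₆] = 0.055556·(183) = 10.1667.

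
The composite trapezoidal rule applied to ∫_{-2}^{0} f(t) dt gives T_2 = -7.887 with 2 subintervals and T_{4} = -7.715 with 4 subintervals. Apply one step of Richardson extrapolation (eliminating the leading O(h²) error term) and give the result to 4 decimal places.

R = (4·T_{4} − T_2) / 3 = (4·(-7.715) − (-7.887))/3 = (-22.973)/3 = -7.6577.

-7.6577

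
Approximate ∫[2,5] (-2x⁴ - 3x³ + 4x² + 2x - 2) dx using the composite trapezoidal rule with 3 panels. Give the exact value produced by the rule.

h = (5 − 2)/3 = 1.
Nodes x₀,…,x₃ = 2, 3, 4, 5.
f(x) = -2x⁴ - 3x³ + 4x² + 2x - 2: f₀=-38, f₁=-203, f₂=-634, f₃=-1517.
(h/2)·[f₀ + 2f₁ + 2f₂ + f₃] = 0.5·(-3229) = -1614.5.

-1614.5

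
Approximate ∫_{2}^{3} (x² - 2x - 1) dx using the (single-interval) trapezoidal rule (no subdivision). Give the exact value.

T = (b−a)/2 · [f(2) + f(3)] = 0.5·[(-1) + 2] = 0.5.

0.5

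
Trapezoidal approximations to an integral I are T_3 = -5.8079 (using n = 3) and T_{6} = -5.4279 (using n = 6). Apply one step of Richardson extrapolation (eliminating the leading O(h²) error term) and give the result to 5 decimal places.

-5.30123

R = (4·T_{6} − T_3) / 3 = (4·(-5.4279) − (-5.8079))/3 = (-15.9037)/3 = -5.30123.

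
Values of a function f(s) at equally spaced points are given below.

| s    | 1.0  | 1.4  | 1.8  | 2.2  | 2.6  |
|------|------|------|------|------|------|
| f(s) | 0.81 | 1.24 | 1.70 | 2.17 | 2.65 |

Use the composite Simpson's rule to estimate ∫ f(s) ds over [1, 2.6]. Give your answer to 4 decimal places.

2.7333

h = 0.4, n = 4.
(h/3)·[y₀ + 4y₁ + 2y₂ + 4y₃ + y₄] = 0.133333·(20.50) = 2.7333.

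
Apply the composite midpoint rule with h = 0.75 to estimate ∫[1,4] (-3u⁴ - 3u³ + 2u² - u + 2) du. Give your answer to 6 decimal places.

-744.031494

h = (4 − 1)/4 = 0.75.
Midpoints m₁,…,m₄ = 1.375, 2.125, 2.875, 3.625.
f(m₁)=-14.115966796875, f(m₂)=-81.053466796875, f(m₃)=-260.596435546875, f(m₄)=-636.276123046875.
h·[f(m₁) + f(m₂) + f(m₃) + f(m₄)] = 0.75·(-992.0419921875) = -744.031494.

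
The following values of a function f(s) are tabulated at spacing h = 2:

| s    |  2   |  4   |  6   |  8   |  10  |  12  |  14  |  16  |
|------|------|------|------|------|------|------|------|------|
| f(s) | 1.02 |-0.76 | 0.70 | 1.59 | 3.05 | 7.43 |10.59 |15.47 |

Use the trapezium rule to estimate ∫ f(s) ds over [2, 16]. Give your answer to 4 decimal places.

61.6900

h = 2, n = 7.
(h/2)·[y₀ + 2y₁ + 2y₂ + 2y₃ + 2y₄ + 2y₅ + 2y₆ + y₇] = 1·(61.69) = 61.6900.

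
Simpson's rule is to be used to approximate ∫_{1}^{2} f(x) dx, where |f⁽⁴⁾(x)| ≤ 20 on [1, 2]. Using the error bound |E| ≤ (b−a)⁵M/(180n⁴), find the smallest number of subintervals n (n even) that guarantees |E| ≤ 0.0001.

6

Need 20/(180n⁴) ≤ 0.0001.
n⁴ ≥ 20/(180·0.0001) = 1111.11 ⇒ n ≥ 5.7735, so the smallest even n is 6. (n must be even for Simpson's rule.)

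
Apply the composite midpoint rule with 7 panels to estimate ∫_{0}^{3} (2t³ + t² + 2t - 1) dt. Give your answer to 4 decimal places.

h = (3 − 0)/7 = 0.428571.
Midpoints m₁,…,m₇ = 0.214286, 0.642857, 1.071429, 1.5, 1.928571, 2.357143, 2.785714.
f(m₁)=-0.505831, f(m₂)=1.230321, f(m₃)=4.750729, f(m₄)=11, f(m₅)=20.922741, f(m₆)=35.463557, f(m₇)=55.567055.
h·[f(m₁) + f(m₂) + f(m₃) + f(m₄) + f(m₅) + f(m₆) + f(m₇)] = 0.428571·(128.428571) = 55.0408.

55.0408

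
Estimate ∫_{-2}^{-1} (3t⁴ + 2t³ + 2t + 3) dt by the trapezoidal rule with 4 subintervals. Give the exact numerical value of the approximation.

h = (-1 − (-2))/4 = 0.25.
Nodes t₀,…,t₄ = -2, -1.75, -1.5, -1.25, -1.
f(t) = 3t⁴ + 2t³ + 2t + 3: f₀=31, f₁=16.91796875, f₂=8.4375, f₃=3.91796875, f₄=2.
(h/2)·[f₀ + 2f₁ + 2f₂ + 2f₃ + f₄] = 0.125·(91.546875) = 11.443359375.

11.443359375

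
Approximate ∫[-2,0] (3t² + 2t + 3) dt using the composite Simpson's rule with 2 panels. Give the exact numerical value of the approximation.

10

h = (0 − (-2))/2 = 1.
Nodes t₀,…,t₂ = -2, -1, 0.
f(t) = 3t² + 2t + 3: f₀=11, f₁=4, f₂=3.
(h/3)·[f₀ + 4f₁ + f₂] = 0.333333·(30) = 10.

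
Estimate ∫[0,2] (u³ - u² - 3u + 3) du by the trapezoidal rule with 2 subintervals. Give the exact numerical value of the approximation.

h = (2 − 0)/2 = 1.
Nodes u₀,…,u₂ = 0, 1, 2.
f(u) = u³ - u² - 3u + 3: f₀=3, f₁=0, f₂=1.
(h/2)·[f₀ + 2f₁ + f₂] = 0.5·(4) = 2.

2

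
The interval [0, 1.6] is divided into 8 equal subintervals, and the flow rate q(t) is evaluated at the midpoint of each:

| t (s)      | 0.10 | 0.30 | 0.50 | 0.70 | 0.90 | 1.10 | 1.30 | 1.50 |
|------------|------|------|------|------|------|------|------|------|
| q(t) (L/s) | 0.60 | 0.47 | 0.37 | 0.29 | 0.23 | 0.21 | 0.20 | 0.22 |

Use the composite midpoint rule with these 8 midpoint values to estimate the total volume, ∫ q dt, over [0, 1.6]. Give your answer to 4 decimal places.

h = 0.2, n = 8.
h·[y(m₁) + y(m₂) + y(m₃) + y(m₄) + y(m₅) + y(m₆) + y(m₇) + y(m₈)] = 0.2·(2.59) = 0.5180.

0.5180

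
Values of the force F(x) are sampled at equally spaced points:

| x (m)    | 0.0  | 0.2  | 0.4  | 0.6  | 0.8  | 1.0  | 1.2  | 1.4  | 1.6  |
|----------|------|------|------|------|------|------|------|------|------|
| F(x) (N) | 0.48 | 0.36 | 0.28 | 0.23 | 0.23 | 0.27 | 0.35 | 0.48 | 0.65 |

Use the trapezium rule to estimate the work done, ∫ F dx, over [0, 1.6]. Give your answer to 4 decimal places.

h = 0.2, n = 8.
(h/2)·[y₀ + 2y₁ + 2y₂ + 2y₃ + 2y₄ + 2y₅ + 2y₆ + 2y₇ + y₈] = 0.1·(5.53) = 0.5530.

0.5530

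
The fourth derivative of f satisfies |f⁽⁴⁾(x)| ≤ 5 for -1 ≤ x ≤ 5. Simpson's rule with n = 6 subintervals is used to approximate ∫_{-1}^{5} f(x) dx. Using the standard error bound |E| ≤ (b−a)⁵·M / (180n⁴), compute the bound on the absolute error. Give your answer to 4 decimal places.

0.1667

|E| ≤ (6)⁵·5 / (180·6⁴) = 38880/233280 = 0.1667.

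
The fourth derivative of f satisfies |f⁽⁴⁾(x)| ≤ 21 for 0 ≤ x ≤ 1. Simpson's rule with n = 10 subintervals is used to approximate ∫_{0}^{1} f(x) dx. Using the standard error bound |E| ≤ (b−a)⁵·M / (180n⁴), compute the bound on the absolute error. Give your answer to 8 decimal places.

|E| ≤ (1)⁵·21 / (180·10⁴) = 21/1800000 = 0.00001167.

0.00001167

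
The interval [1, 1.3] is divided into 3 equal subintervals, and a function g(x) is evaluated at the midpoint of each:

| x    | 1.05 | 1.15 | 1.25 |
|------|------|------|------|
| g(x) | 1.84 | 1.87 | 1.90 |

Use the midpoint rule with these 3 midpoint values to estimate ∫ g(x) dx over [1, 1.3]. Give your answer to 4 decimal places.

0.5610

h = 0.1, n = 3.
h·[y(m₁) + y(m₂) + y(m₃)] = 0.1·(5.61) = 0.5610.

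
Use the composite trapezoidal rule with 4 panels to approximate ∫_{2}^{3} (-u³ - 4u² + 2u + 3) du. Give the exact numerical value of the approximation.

-33.703125

h = (3 − 2)/4 = 0.25.
Nodes u₀,…,u₄ = 2, 2.25, 2.5, 2.75, 3.
f(u) = -u³ - 4u² + 2u + 3: f₀=-17, f₁=-24.140625, f₂=-32.625, f₃=-42.546875, f₄=-54.
(h/2)·[f₀ + 2f₁ + 2f₂ + 2f₃ + f₄] = 0.125·(-269.625) = -33.703125.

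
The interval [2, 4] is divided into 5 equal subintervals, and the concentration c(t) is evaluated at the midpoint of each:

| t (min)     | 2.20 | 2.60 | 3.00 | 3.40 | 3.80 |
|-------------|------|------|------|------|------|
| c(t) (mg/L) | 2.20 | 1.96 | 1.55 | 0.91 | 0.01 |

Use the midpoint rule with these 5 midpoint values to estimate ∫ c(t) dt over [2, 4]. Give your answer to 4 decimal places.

h = 0.4, n = 5.
h·[y(m₁) + y(m₂) + y(m₃) + y(m₄) + y(m₅)] = 0.4·(6.63) = 2.6520.

2.6520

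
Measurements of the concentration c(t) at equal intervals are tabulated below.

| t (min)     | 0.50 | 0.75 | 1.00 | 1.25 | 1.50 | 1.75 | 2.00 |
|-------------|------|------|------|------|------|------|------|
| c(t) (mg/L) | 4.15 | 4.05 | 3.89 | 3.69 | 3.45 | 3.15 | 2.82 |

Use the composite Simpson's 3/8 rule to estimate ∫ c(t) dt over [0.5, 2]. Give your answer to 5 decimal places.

5.43469

h = 0.25, n = 6.
(3h/8)·[y₀ + 3y₁ + 3y₂ + 2y₃ + 3y₄ + 3y₅ + y₆] = 0.09375·(57.97) = 5.43469.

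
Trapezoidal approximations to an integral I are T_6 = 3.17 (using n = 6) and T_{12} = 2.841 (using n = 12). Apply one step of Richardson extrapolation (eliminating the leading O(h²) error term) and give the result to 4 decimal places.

R = (4·T_{12} − T_6) / 3 = (4·2.841 − 3.17)/3 = (8.194)/3 = 2.7313.

2.7313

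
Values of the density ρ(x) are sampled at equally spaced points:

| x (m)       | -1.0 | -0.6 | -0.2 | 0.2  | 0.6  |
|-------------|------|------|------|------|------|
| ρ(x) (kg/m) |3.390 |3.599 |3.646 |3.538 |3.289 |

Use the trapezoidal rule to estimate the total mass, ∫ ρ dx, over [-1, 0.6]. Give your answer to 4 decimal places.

5.6490

h = 0.4, n = 4.
(h/2)·[y₀ + 2y₁ + 2y₂ + 2y₃ + y₄] = 0.2·(28.245) = 5.6490.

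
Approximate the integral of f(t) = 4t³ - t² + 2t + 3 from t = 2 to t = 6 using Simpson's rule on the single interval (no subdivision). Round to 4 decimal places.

1254.6667

S = (b−a)/6 · [f(2) + 4f(4) + f(6)] = 0.666667·[35 + 4·251 + 843] = 1254.6667.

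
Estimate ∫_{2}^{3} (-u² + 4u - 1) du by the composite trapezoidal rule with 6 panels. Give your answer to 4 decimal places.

h = (3 − 2)/6 = 0.166667.
Nodes u₀,…,u₆ = 2, 2.166667, 2.333333, 2.5, 2.666667, 2.833333, 3.
f(u) = -u² + 4u - 1: f₀=3, f₁=2.972222, f₂=2.888889, f₃=2.75, f₄=2.555556, f₅=2.305556, f₆=2.
(h/2)·[f₀ + 2f₁ + 2f₂ + 2f₃ + 2f₄ + 2f₅ + f₆] = 0.083333·(31.944444) = 2.6620.

2.6620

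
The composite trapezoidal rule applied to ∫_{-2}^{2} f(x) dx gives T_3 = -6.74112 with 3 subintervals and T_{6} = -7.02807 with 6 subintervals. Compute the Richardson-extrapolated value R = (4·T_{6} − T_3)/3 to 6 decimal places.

-7.123720

R = (4·T_{6} − T_3) / 3 = (4·(-7.02807) − (-6.74112))/3 = (-21.37116)/3 = -7.123720.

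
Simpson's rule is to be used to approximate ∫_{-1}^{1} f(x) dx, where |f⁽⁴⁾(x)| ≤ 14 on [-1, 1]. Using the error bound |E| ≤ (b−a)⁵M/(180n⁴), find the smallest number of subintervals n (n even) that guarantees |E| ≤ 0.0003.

10

Need 448/(180n⁴) ≤ 0.0003.
n⁴ ≥ 448/(180·0.0003) = 8296.3 ⇒ n ≥ 9.5438, so the smallest even n is 10. (n must be even for Simpson's rule.)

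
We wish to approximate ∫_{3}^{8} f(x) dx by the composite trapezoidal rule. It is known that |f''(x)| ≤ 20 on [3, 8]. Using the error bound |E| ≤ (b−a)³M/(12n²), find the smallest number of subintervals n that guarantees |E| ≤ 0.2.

Need 2500/(12n²) ≤ 0.2.
n² ≥ 2500/(12·0.2) = 1041.67 ⇒ n ≥ 32.2749, so the smallest n is 33.

33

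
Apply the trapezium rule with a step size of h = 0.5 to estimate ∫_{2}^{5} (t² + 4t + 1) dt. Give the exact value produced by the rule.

h = (5 − 2)/6 = 0.5.
Nodes t₀,…,t₆ = 2, 2.5, 3, 3.5, 4, 4.5, 5.
f(t) = t² + 4t + 1: f₀=13, f₁=17.25, f₂=22, f₃=27.25, f₄=33, f₅=39.25, f₆=46.
(h/2)·[f₀ + 2f₁ + 2f₂ + 2f₃ + 2f₄ + 2f₅ + f₆] = 0.25·(336.5) = 84.125.

84.125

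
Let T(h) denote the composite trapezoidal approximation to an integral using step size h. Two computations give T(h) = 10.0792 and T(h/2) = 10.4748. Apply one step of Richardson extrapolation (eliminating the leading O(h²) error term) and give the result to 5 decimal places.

R = (4·T(h/2) − T(h)) / 3 = (4·10.4748 − 10.0792)/3 = (31.8200)/3 = 10.60667.

10.60667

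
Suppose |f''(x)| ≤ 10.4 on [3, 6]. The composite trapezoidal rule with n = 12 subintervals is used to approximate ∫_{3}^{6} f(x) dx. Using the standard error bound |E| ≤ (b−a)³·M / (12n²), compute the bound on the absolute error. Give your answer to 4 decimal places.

0.1625

|E| ≤ (3)³·10.4 / (12·12²) = 280.8/1728 = 0.1625.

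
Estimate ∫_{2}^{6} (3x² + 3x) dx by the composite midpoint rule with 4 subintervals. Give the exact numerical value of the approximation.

255

h = (6 − 2)/4 = 1.
Midpoints m₁,…,m₄ = 2.5, 3.5, 4.5, 5.5.
f(m₁)=26.25, f(m₂)=47.25, f(m₃)=74.25, f(m₄)=107.25.
h·[f(m₁) + f(m₂) + f(m₃) + f(m₄)] = 1·(255) = 255.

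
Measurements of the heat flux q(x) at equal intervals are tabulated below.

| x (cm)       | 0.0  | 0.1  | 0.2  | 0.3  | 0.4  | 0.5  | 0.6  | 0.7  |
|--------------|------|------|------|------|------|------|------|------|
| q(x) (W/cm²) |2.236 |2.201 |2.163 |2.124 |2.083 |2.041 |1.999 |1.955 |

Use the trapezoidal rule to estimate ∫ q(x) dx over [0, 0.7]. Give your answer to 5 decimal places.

1.47065

h = 0.1, n = 7.
(h/2)·[y₀ + 2y₁ + 2y₂ + 2y₃ + 2y₄ + 2y₅ + 2y₆ + y₇] = 0.05·(29.413) = 1.47065.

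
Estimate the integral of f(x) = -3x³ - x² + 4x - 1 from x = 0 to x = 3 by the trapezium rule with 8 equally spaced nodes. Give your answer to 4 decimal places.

h = (3 − 0)/7 = 0.428571.
Nodes x₀,…,x₇ = 0, 0.428571, 0.857143, 1.285714, 1.714286, 2.142857, 2.571429, 3.
f(x) = -3x³ - x² + 4x - 1: f₀=-1, f₁=0.294461, f₂=-0.195335, f₃=-3.886297, f₄=-12.195335, f₅=-26.539359, f₆=-48.335277, f₇=-79.
(h/2)·[f₀ + 2f₁ + 2f₂ + 2f₃ + 2f₄ + 2f₅ + 2f₆ + f₇] = 0.214286·(-261.714286) = -56.0816.

-56.0816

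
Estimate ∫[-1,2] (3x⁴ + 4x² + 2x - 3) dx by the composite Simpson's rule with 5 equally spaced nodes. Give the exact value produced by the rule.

26.1796875

h = (2 − (-1))/4 = 0.75.
Nodes x₀,…,x₄ = -1, -0.25, 0.5, 1.25, 2.
f(x) = 3x⁴ + 4x² + 2x - 3: f₀=2, f₁=-3.23828125, f₂=-0.8125, f₃=13.07421875, f₄=65.
(h/3)·[f₀ + 4f₁ + 2f₂ + 4f₃ + f₄] = 0.25·(104.71875) = 26.1796875.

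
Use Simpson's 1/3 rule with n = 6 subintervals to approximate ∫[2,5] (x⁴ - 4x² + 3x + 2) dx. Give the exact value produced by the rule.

h = (5 − 2)/6 = 0.5.
Nodes x₀,…,x₆ = 2, 2.5, 3, 3.5, 4, 4.5, 5.
f(x) = x⁴ - 4x² + 3x + 2: f₀=8, f₁=23.5625, f₂=56, f₃=113.5625, f₄=206, f₅=344.5625, f₆=542.
(h/3)·[f₀ + 4f₁ + 2f₂ + 4f₃ + 2f₄ + 4f₅ + f₆] = 0.166667·(3000.75) = 500.125.

500.125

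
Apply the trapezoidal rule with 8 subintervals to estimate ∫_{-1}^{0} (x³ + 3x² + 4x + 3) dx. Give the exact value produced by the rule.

h = (0 − (-1))/8 = 0.125.
Nodes x₀,…,x₈ = -1, -0.875, -0.75, -0.625, -0.5, -0.375, -0.25, -0.125, 0.
f(x) = x³ + 3x² + 4x + 3: f₀=1, f₁=1.126953125, f₂=1.265625, f₃=1.427734375, f₄=1.625, f₅=1.869140625, f₆=2.171875, f₇=2.544921875, f₈=3.
(h/2)·[f₀ + 2f₁ + 2f₂ + 2f₃ + 2f₄ + 2f₅ + 2f₆ + 2f₇ + f₈] = 0.0625·(28.0625) = 1.75390625.

1.75390625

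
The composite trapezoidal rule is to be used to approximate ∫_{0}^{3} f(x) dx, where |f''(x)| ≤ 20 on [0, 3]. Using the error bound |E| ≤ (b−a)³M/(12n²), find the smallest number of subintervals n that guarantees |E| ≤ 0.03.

Need 540/(12n²) ≤ 0.03.
n² ≥ 540/(12·0.03) = 1500 ⇒ n ≥ 38.7298, so the smallest n is 39.

39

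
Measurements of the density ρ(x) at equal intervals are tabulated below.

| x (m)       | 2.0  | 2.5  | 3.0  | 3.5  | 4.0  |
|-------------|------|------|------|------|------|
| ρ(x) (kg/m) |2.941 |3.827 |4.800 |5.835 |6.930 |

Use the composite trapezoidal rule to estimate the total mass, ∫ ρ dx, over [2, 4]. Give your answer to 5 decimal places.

h = 0.5, n = 4.
(h/2)·[y₀ + 2y₁ + 2y₂ + 2y₃ + y₄] = 0.25·(38.795) = 9.69875.

9.69875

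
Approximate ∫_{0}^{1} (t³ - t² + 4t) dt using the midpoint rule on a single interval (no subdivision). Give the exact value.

M = (b−a)·f(0.5) = 1·(1.875) = 1.875.

1.875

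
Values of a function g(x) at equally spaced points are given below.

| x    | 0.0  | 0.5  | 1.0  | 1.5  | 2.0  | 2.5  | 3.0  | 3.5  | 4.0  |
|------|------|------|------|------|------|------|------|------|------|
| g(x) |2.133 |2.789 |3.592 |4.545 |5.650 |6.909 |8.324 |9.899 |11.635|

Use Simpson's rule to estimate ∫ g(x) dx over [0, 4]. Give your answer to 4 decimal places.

h = 0.5, n = 8.
(h/3)·[y₀ + 4y₁ + 2y₂ + 4y₃ + 2y₄ + 4y₅ + 2y₆ + 4y₇ + y₈] = 0.166667·(145.468) = 24.2447.

24.2447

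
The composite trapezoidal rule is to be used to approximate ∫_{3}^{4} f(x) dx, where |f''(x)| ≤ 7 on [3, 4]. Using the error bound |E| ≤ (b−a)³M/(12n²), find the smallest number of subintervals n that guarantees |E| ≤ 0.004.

13

Need 7/(12n²) ≤ 0.004.
n² ≥ 7/(12·0.004) = 145.833 ⇒ n ≥ 12.0761, so the smallest n is 13.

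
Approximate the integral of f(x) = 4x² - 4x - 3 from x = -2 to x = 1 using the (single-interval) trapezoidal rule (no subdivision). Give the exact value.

27

T = (b−a)/2 · [f(-2) + f(1)] = 1.5·[21 + (-3)] = 27.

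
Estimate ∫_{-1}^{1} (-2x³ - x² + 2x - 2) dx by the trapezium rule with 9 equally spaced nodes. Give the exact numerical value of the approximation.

-4.6875

h = (1 − (-1))/8 = 0.25.
Nodes x₀,…,x₈ = -1, -0.75, -0.5, -0.25, 0, 0.25, 0.5, 0.75, 1.
f(x) = -2x³ - x² + 2x - 2: f₀=-3, f₁=-3.21875, f₂=-3, f₃=-2.53125, f₄=-2, f₅=-1.59375, f₆=-1.5, f₇=-1.90625, f₈=-3.
(h/2)·[f₀ + 2f₁ + 2f₂ + 2f₃ + 2f₄ + 2f₅ + 2f₆ + 2f₇ + f₈] = 0.125·(-37.5) = -4.6875.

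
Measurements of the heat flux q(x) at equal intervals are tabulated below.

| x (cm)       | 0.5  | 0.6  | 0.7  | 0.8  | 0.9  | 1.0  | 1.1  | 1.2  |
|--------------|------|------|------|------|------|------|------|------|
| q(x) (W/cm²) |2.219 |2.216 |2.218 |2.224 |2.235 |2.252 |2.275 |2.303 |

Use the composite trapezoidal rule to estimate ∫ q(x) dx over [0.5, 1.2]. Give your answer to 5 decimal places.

1.56810

h = 0.1, n = 7.
(h/2)·[y₀ + 2y₁ + 2y₂ + 2y₃ + 2y₄ + 2y₅ + 2y₆ + y₇] = 0.05·(31.362) = 1.56810.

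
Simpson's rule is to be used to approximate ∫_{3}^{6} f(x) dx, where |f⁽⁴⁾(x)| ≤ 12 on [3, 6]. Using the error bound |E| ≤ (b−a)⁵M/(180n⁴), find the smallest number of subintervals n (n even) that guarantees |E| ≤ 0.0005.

Need 2916/(180n⁴) ≤ 0.0005.
n⁴ ≥ 2916/(180·0.0005) = 32400 ⇒ n ≥ 13.4164, so the smallest even n is 14. (n must be even for Simpson's rule.)

14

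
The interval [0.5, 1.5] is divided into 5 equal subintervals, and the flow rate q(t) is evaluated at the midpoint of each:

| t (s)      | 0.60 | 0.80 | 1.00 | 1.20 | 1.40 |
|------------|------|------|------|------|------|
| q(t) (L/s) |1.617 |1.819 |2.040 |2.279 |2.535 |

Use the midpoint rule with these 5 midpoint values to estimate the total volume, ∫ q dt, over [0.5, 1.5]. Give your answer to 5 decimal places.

h = 0.2, n = 5.
h·[y(m₁) + y(m₂) + y(m₃) + y(m₄) + y(m₅)] = 0.2·(10.290) = 2.05800.

2.05800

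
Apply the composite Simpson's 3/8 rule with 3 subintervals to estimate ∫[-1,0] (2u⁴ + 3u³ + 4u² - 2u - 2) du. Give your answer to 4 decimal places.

h = (0 − (-1))/3 = 0.333333.
Nodes u₀,…,u₃ = -1, -0.666667, -0.333333, 0.
f(u) = 2u⁴ + 3u³ + 4u² - 2u - 2: f₀=3, f₁=0.617284, f₂=-0.975309, f₃=-2.
(3h/8)·[f₀ + 3f₁ + 3f₂ + f₃] = 0.125·(-0.074074) = -0.0093.

-0.0093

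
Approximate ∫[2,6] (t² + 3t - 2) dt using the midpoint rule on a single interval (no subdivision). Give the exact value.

104

M = (b−a)·f(4) = 4·(26) = 104.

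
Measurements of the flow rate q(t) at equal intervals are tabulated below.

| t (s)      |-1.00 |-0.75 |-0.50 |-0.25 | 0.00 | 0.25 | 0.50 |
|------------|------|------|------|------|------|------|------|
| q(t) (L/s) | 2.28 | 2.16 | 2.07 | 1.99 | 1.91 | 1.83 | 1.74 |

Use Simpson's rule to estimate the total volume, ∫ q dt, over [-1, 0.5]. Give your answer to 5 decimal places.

h = 0.25, n = 6.
(h/3)·[y₀ + 4y₁ + 2y₂ + 4y₃ + 2y₄ + 4y₅ + y₆] = 0.083333·(35.90) = 2.99167.

2.99167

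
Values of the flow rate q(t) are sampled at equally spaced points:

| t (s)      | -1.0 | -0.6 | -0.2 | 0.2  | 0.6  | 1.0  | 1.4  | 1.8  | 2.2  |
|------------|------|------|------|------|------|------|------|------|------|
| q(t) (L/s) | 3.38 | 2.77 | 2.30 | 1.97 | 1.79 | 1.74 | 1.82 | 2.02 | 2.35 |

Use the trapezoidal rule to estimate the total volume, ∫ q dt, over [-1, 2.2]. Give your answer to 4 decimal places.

h = 0.4, n = 8.
(h/2)·[y₀ + 2y₁ + 2y₂ + 2y₃ + 2y₄ + 2y₅ + 2y₆ + 2y₇ + y₈] = 0.2·(34.55) = 6.9100.

6.9100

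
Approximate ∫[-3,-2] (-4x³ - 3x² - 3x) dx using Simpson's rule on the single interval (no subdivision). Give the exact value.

53.5

S = (b−a)/6 · [f(-3) + 4f(-2.5) + f(-2)] = 0.166667·[90 + 4·51.25 + 26] = 53.5.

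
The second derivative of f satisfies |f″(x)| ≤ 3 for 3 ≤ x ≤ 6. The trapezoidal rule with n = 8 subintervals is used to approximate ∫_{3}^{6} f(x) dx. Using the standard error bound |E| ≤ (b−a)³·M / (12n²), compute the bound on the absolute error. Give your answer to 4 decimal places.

0.1055

|E| ≤ (3)³·3 / (12·8²) = 81/768 = 0.1055.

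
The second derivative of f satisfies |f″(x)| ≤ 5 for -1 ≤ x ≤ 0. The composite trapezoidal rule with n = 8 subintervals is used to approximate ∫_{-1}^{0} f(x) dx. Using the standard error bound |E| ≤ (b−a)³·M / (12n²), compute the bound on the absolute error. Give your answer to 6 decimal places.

|E| ≤ (1)³·5 / (12·8²) = 5/768 = 0.006510.

0.006510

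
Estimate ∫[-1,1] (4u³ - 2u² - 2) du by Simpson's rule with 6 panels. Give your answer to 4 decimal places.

h = (1 − (-1))/6 = 0.333333.
Nodes u₀,…,u₆ = -1, -0.666667, -0.333333, 0, 0.333333, 0.666667, 1.
f(u) = 4u³ - 2u² - 2: f₀=-8, f₁=-4.074074, f₂=-2.370370, f₃=-2, f₄=-2.074074, f₅=-1.703704, f₆=0.
(h/3)·[f₀ + 4f₁ + 2f₂ + 4f₃ + 2f₄ + 4f₅ + f₆] = 0.111111·(-48) = -5.3333.

-5.3333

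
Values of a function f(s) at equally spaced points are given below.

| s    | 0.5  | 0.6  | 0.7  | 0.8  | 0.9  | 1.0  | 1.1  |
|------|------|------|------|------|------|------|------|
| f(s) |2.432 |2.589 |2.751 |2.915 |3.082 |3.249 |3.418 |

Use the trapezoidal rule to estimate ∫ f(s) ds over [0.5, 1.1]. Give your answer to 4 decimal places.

h = 0.1, n = 6.
(h/2)·[y₀ + 2y₁ + 2y₂ + 2y₃ + 2y₄ + 2y₅ + y₆] = 0.05·(35.022) = 1.7511.

1.7511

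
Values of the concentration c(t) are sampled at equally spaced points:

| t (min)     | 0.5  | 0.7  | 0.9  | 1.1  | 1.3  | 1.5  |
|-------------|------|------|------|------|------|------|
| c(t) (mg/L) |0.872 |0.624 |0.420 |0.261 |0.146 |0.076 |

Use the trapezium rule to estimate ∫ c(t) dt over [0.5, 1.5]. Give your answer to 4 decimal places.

0.3850

h = 0.2, n = 5.
(h/2)·[y₀ + 2y₁ + 2y₂ + 2y₃ + 2y₄ + y₅] = 0.1·(3.850) = 0.3850.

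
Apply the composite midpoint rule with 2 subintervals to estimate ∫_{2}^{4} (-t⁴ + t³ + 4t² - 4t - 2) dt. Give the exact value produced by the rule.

-84.625

h = (4 − 2)/2 = 1.
Midpoints m₁,…,m₂ = 2.5, 3.5.
f(m₁)=-10.4375, f(m₂)=-74.1875.
h·[f(m₁) + f(m₂)] = 1·(-84.625) = -84.625.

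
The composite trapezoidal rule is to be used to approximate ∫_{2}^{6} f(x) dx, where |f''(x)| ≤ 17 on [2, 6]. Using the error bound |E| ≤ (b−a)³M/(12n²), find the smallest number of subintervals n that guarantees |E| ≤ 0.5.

Need 1088/(12n²) ≤ 0.5.
n² ≥ 1088/(12·0.5) = 181.333 ⇒ n ≥ 13.4660, so the smallest n is 14.

14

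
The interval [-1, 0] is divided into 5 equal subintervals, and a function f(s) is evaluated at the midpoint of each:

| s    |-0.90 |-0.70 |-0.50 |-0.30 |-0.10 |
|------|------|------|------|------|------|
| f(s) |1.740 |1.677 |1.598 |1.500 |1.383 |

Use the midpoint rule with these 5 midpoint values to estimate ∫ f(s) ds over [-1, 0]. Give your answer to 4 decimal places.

1.5796

h = 0.2, n = 5.
h·[y(m₁) + y(m₂) + y(m₃) + y(m₄) + y(m₅)] = 0.2·(7.898) = 1.5796.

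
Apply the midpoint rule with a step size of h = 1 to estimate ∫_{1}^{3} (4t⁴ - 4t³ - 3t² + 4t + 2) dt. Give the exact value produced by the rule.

h = (3 − 1)/2 = 1.
Midpoints m₁,…,m₂ = 1.5, 2.5.
f(m₁)=8, f(m₂)=87.
h·[f(m₁) + f(m₂)] = 1·(95) = 95.

95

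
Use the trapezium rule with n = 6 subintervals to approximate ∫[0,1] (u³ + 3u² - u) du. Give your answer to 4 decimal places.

0.7708

h = (1 − 0)/6 = 0.166667.
Nodes u₀,…,u₆ = 0, 0.166667, 0.333333, 0.5, 0.666667, 0.833333, 1.
f(u) = u³ + 3u² - u: f₀=0, f₁=-0.078704, f₂=0.037037, f₃=0.375, f₄=0.962963, f₅=1.828704, f₆=3.
(h/2)·[f₀ + 2f₁ + 2f₂ + 2f₃ + 2f₄ + 2f₅ + f₆] = 0.083333·(9.25) = 0.7708.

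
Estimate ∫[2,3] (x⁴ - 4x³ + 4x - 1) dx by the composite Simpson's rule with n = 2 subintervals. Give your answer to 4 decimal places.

-13.7917

h = (3 − 2)/2 = 0.5.
Nodes x₀,…,x₂ = 2, 2.5, 3.
f(x) = x⁴ - 4x³ + 4x - 1: f₀=-9, f₁=-14.4375, f₂=-16.
(h/3)·[f₀ + 4f₁ + f₂] = 0.166667·(-82.75) = -13.7917.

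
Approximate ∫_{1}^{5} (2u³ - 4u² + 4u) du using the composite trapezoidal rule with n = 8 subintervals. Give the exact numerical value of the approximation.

197

h = (5 − 1)/8 = 0.5.
Nodes u₀,…,u₈ = 1, 1.5, 2, 2.5, 3, 3.5, 4, 4.5, 5.
f(u) = 2u³ - 4u² + 4u: f₀=2, f₁=3.75, f₂=8, f₃=16.25, f₄=30, f₅=50.75, f₆=80, f₇=119.25, f₈=170.
(h/2)·[f₀ + 2f₁ + 2f₂ + 2f₃ + 2f₄ + 2f₅ + 2f₆ + 2f₇ + f₈] = 0.25·(788) = 197.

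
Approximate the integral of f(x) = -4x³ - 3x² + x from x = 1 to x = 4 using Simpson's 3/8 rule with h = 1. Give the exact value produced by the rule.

-310.5

h = (4 − 1)/3 = 1.
Nodes x₀,…,x₃ = 1, 2, 3, 4.
f(x) = -4x³ - 3x² + x: f₀=-6, f₁=-42, f₂=-132, f₃=-300.
(3h/8)·[f₀ + 3f₁ + 3f₂ + f₃] = 0.375·(-828) = -310.5.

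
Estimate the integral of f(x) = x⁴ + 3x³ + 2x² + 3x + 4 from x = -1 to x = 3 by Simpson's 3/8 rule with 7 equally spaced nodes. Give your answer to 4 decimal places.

155.7037

h = (3 − (-1))/6 = 0.666667.
Nodes x₀,…,x₆ = -1, -0.333333, 0.333333, 1, 1.666667, 2.333333, 3.
f(x) = x⁴ + 3x³ + 2x² + 3x + 4: f₀=1, f₁=3.123457, f₂=5.345679, f₃=13, f₄=36.160494, f₅=89.641975, f₆=193.
(3h/8)·[f₀ + 3f₁ + 3f₂ + 2f₃ + 3f₄ + 3f₅ + f₆] = 0.25·(622.814815) = 155.7037.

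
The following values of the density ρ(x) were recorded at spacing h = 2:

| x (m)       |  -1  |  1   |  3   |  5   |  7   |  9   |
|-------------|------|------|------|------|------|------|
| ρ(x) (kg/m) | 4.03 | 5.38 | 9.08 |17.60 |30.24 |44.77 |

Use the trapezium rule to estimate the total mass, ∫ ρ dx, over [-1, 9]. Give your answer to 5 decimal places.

173.40000

h = 2, n = 5.
(h/2)·[y₀ + 2y₁ + 2y₂ + 2y₃ + 2y₄ + y₅] = 1·(173.40) = 173.40000.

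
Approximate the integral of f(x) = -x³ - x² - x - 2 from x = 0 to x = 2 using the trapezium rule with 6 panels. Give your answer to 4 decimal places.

h = (2 − 0)/6 = 0.333333.
Nodes x₀,…,x₆ = 0, 0.333333, 0.666667, 1, 1.333333, 1.666667, 2.
f(x) = -x³ - x² - x - 2: f₀=-2, f₁=-2.481481, f₂=-3.407407, f₃=-5, f₄=-7.481481, f₅=-11.074074, f₆=-16.
(h/2)·[f₀ + 2f₁ + 2f₂ + 2f₃ + 2f₄ + 2f₅ + f₆] = 0.166667·(-76.888889) = -12.8148.

-12.8148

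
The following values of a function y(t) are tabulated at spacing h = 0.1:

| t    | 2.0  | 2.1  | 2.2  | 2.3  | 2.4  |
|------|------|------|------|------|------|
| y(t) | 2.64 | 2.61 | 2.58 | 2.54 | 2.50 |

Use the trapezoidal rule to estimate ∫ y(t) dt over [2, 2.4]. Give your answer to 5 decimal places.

h = 0.1, n = 4.
(h/2)·[y₀ + 2y₁ + 2y₂ + 2y₃ + y₄] = 0.05·(20.60) = 1.03000.

1.03000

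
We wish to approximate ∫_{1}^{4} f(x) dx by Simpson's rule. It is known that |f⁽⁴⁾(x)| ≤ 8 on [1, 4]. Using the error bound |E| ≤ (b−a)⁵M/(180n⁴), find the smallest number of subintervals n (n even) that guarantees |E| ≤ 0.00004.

24

Need 1944/(180n⁴) ≤ 0.00004.
n⁴ ≥ 1944/(180·0.00004) = 270000 ⇒ n ≥ 22.7951, so the smallest even n is 24. (n must be even for Simpson's rule.)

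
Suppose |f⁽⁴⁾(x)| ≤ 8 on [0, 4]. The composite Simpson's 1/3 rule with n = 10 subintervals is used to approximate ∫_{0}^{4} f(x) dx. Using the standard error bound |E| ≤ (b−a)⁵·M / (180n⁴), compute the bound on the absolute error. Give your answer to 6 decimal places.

0.004551

|E| ≤ (4)⁵·8 / (180·10⁴) = 8192/1800000 = 0.004551.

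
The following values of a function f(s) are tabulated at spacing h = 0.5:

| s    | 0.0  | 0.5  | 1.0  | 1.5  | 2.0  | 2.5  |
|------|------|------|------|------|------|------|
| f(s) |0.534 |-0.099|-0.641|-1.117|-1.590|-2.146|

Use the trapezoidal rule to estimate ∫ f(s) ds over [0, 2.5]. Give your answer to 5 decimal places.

-2.12650

h = 0.5, n = 5.
(h/2)·[y₀ + 2y₁ + 2y₂ + 2y₃ + 2y₄ + y₅] = 0.25·(-8.506) = -2.12650.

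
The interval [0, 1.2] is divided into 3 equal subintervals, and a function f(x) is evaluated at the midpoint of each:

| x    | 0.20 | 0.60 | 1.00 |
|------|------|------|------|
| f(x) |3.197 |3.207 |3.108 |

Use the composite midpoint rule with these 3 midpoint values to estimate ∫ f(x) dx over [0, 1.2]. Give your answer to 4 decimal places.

3.8048

h = 0.4, n = 3.
h·[y(m₁) + y(m₂) + y(m₃)] = 0.4·(9.512) = 3.8048.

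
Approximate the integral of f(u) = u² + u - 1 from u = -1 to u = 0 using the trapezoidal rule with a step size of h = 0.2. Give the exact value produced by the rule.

-1.16

h = (0 − (-1))/5 = 0.2.
Nodes u₀,…,u₅ = -1, -0.8, -0.6, -0.4, -0.2, 0.
f(u) = u² + u - 1: f₀=-1, f₁=-1.16, f₂=-1.24, f₃=-1.24, f₄=-1.16, f₅=-1.
(h/2)·[f₀ + 2f₁ + 2f₂ + 2f₃ + 2f₄ + f₅] = 0.1·(-11.6) = -1.16.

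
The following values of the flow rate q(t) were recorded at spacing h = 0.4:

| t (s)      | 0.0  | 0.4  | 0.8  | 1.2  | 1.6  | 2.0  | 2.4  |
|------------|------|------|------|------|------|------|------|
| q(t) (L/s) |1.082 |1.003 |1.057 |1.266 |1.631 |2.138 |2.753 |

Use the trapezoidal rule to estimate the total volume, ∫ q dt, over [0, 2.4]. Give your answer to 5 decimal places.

h = 0.4, n = 6.
(h/2)·[y₀ + 2y₁ + 2y₂ + 2y₃ + 2y₄ + 2y₅ + y₆] = 0.2·(18.025) = 3.60500.

3.60500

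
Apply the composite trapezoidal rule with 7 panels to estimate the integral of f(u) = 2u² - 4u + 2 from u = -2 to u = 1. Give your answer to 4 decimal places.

18.1837

h = (1 − (-2))/7 = 0.428571.
Nodes u₀,…,u₇ = -2, -1.571429, -1.142857, -0.714286, -0.285714, 0.142857, 0.571429, 1.
f(u) = 2u² - 4u + 2: f₀=18, f₁=13.224490, f₂=9.183673, f₃=5.877551, f₄=3.306122, f₅=1.469388, f₆=0.367347, f₇=0.
(h/2)·[f₀ + 2f₁ + 2f₂ + 2f₃ + 2f₄ + 2f₅ + 2f₆ + f₇] = 0.214286·(84.857143) = 18.1837.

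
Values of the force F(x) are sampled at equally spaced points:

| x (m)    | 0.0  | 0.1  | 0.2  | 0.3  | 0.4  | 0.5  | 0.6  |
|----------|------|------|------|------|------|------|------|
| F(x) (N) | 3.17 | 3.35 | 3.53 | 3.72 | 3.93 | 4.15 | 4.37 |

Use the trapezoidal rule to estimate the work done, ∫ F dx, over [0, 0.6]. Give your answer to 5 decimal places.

h = 0.1, n = 6.
(h/2)·[y₀ + 2y₁ + 2y₂ + 2y₃ + 2y₄ + 2y₅ + y₆] = 0.05·(44.90) = 2.24500.

2.24500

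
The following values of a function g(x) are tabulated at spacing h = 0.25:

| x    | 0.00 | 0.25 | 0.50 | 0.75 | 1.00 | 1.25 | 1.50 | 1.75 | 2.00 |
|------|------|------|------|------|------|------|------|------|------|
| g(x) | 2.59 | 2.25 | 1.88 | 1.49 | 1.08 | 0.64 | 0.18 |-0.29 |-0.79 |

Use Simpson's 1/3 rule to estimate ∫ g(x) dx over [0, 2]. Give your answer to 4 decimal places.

2.0367

h = 0.25, n = 8.
(h/3)·[y₀ + 4y₁ + 2y₂ + 4y₃ + 2y₄ + 4y₅ + 2y₆ + 4y₇ + y₈] = 0.083333·(24.44) = 2.0367.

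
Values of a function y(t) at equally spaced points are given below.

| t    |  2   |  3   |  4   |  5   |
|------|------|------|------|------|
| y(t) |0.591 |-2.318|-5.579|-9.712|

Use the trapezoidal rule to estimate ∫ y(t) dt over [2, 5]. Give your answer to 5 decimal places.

-12.45750

h = 1, n = 3.
(h/2)·[y₀ + 2y₁ + 2y₂ + y₃] = 0.5·(-24.915) = -12.45750.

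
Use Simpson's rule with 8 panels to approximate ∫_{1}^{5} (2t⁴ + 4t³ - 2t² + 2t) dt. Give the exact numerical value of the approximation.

h = (5 − 1)/8 = 0.5.
Nodes t₀,…,t₈ = 1, 1.5, 2, 2.5, 3, 3.5, 4, 4.5, 5.
f(t) = 2t⁴ + 4t³ - 2t² + 2t: f₀=6, f₁=22.125, f₂=60, f₃=133.125, f₄=258, f₅=454.125, f₆=744, f₇=1153.125, f₈=1710.
(h/3)·[f₀ + 4f₁ + 2f₂ + 4f₃ + 2f₄ + 4f₅ + 2f₆ + 4f₇ + f₈] = 0.166667·(10890) = 1815.

1815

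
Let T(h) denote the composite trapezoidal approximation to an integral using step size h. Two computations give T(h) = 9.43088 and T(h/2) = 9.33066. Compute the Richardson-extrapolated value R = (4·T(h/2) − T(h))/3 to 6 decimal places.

R = (4·T(h/2) − T(h)) / 3 = (4·9.33066 − 9.43088)/3 = (27.89176)/3 = 9.297253.

9.297253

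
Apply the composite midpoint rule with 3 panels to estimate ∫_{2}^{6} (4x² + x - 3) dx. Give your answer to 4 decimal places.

h = (6 − 2)/3 = 1.333333.
Midpoints m₁,…,m₃ = 2.666667, 4, 5.333333.
f(m₁)=28.111111, f(m₂)=65, f(m₃)=116.111111.
h·[f(m₁) + f(m₂) + f(m₃)] = 1.333333·(209.222222) = 278.9630.

278.9630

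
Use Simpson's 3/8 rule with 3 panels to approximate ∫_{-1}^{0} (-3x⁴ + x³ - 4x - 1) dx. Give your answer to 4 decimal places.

h = (0 − (-1))/3 = 0.333333.
Nodes x₀,…,x₃ = -1, -0.666667, -0.333333, 0.
f(x) = -3x⁴ + x³ - 4x - 1: f₀=-1, f₁=0.777778, f₂=0.259259, f₃=-1.
(3h/8)·[f₀ + 3f₁ + 3f₂ + f₃] = 0.125·(1.111111) = 0.1389.

0.1389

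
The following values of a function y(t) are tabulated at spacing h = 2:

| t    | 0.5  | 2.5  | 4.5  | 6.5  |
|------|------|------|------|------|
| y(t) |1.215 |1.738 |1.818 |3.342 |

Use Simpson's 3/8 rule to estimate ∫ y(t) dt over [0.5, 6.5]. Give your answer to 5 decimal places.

h = 2, n = 3.
(3h/8)·[y₀ + 3y₁ + 3y₂ + y₃] = 0.75·(15.225) = 11.41875.

11.41875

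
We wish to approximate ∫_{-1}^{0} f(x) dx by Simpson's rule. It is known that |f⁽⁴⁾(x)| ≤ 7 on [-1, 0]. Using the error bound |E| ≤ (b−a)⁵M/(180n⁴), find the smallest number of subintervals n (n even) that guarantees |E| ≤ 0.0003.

Need 7/(180n⁴) ≤ 0.0003.
n⁴ ≥ 7/(180·0.0003) = 129.63 ⇒ n ≥ 3.3742, so the smallest even n is 4. (n must be even for Simpson's rule.)

4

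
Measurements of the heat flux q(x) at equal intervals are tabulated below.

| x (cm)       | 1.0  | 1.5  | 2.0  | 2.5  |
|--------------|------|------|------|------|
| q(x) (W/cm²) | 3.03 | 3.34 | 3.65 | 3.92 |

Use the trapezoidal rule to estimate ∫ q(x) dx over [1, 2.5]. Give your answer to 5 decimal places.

h = 0.5, n = 3.
(h/2)·[y₀ + 2y₁ + 2y₂ + y₃] = 0.25·(20.93) = 5.23250.

5.23250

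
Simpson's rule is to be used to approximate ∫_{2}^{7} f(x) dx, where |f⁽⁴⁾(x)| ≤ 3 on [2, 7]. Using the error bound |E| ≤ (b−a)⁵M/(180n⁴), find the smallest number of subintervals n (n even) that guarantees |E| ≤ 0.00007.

Need 9375/(180n⁴) ≤ 0.00007.
n⁴ ≥ 9375/(180·0.00007) = 744048 ⇒ n ≥ 29.3697, so the smallest even n is 30. (n must be even for Simpson's rule.)

30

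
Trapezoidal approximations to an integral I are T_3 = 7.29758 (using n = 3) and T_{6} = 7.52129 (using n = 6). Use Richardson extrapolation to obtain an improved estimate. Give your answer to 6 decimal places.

R = (4·T_{6} − T_3) / 3 = (4·7.52129 − 7.29758)/3 = (22.78758)/3 = 7.595860.

7.595860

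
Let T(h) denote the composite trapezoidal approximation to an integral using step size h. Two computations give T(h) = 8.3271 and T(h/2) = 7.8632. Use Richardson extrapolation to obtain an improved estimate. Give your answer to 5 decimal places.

7.70857

R = (4·T(h/2) − T(h)) / 3 = (4·7.8632 − 8.3271)/3 = (23.1257)/3 = 7.70857.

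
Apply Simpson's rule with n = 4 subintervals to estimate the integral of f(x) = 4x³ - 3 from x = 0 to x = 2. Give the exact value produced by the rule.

10

h = (2 − 0)/4 = 0.5.
Nodes x₀,…,x₄ = 0, 0.5, 1, 1.5, 2.
f(x) = 4x³ - 3: f₀=-3, f₁=-2.5, f₂=1, f₃=10.5, f₄=29.
(h/3)·[f₀ + 4f₁ + 2f₂ + 4f₃ + f₄] = 0.166667·(60) = 10.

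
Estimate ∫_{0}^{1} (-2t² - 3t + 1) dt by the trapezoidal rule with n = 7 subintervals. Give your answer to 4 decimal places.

-1.1735

h = (1 − 0)/7 = 0.142857.
Nodes t₀,…,t₇ = 0, 0.142857, 0.285714, 0.428571, 0.571429, 0.714286, 0.857143, 1.
f(t) = -2t² - 3t + 1: f₀=1, f₁=0.530612, f₂=-0.020408, f₃=-0.653061, f₄=-1.367347, f₅=-2.163265, f₆=-3.040816, f₇=-4.
(h/2)·[f₀ + 2f₁ + 2f₂ + 2f₃ + 2f₄ + 2f₅ + 2f₆ + f₇] = 0.071429·(-16.428571) = -1.1735.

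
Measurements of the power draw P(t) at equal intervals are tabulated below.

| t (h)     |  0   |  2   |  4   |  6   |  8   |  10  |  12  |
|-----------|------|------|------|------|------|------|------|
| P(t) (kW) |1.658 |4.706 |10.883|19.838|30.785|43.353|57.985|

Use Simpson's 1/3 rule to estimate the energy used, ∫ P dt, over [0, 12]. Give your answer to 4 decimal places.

276.3780

h = 2, n = 6.
(h/3)·[y₀ + 4y₁ + 2y₂ + 4y₃ + 2y₄ + 4y₅ + y₆] = 0.666667·(414.567) = 276.3780.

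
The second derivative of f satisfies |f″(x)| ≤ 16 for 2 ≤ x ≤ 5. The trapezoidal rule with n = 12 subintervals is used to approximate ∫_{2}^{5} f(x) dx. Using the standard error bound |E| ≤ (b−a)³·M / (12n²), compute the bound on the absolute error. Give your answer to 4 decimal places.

|E| ≤ (3)³·16 / (12·12²) = 432/1728 = 0.2500.

0.2500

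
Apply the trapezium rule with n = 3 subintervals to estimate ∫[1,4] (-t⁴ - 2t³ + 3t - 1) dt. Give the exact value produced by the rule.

-341

h = (4 − 1)/3 = 1.
Nodes t₀,…,t₃ = 1, 2, 3, 4.
f(t) = -t⁴ - 2t³ + 3t - 1: f₀=-1, f₁=-27, f₂=-127, f₃=-373.
(h/2)·[f₀ + 2f₁ + 2f₂ + f₃] = 0.5·(-682) = -341.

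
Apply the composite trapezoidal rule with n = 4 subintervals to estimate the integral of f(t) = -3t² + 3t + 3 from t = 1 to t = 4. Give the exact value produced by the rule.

h = (4 − 1)/4 = 0.75.
Nodes t₀,…,t₄ = 1, 1.75, 2.5, 3.25, 4.
f(t) = -3t² + 3t + 3: f₀=3, f₁=-0.9375, f₂=-8.25, f₃=-18.9375, f₄=-33.
(h/2)·[f₀ + 2f₁ + 2f₂ + 2f₃ + f₄] = 0.375·(-86.25) = -32.34375.

-32.34375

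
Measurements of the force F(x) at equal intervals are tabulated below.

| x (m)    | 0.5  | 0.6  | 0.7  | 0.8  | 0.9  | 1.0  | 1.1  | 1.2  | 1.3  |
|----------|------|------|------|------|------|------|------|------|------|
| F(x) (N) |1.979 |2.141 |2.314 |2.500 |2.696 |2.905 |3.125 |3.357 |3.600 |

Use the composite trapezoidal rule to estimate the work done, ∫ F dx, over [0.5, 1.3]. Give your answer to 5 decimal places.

2.18275

h = 0.1, n = 8.
(h/2)·[y₀ + 2y₁ + 2y₂ + 2y₃ + 2y₄ + 2y₅ + 2y₆ + 2y₇ + y₈] = 0.05·(43.655) = 2.18275.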